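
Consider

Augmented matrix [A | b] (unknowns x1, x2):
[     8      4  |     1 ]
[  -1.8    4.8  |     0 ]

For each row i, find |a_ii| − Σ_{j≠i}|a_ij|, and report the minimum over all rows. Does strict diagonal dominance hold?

3

row 1: |8| − (4) = 4
row 2: |4.8| − (1.8) = 3
minimum over rows = 3 → strictly diagonally dominant (convergence guaranteed)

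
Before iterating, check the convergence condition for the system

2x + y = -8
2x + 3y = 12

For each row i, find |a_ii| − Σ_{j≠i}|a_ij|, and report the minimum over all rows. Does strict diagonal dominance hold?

row 1: |2| − (1) = 1
row 2: |3| − (2) = 1
minimum over rows = 1 → strictly diagonally dominant (convergence guaranteed)

1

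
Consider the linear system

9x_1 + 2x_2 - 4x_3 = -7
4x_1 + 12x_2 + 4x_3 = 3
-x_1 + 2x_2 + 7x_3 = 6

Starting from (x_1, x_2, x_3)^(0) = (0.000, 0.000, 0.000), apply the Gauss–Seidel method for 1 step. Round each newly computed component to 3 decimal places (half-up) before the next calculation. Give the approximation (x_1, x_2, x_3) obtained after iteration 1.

(-0.778, 0.509, 0.601)

Iteration 1:
  x_1 = (-7 - (2)·0.000 - (-4)·0.000) / (9) = -0.778
  x_2 = (3 - (4)·-0.778 - (4)·0.000) / (12) = 0.509
  x_3 = (6 - (-1)·-0.778 - (2)·0.509) / (7) = 0.601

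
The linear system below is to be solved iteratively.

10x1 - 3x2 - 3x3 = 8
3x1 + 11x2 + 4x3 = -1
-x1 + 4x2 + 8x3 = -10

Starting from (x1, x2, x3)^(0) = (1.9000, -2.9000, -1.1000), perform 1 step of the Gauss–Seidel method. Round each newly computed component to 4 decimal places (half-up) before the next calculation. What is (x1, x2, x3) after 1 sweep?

Iteration 1:
  x1 = (8 - (-3)·-2.9000 - (-3)·-1.1000) / (10) = -0.4000
  x2 = (-1 - (3)·-0.4000 - (4)·-1.1000) / (11) = 0.4182
  x3 = (-10 - (-1)·-0.4000 - (4)·0.4182) / (8) = -1.5091

(-0.4000, 0.4182, -1.5091)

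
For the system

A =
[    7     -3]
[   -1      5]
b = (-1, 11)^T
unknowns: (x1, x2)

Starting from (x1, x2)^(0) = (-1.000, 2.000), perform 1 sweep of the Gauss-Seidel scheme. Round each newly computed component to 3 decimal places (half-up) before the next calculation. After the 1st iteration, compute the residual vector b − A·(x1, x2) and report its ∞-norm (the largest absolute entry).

1.031

Iteration 1:
  x1 = (-1 - (-3)·2.000) / (7) = 0.714
  x2 = (11 - (-1)·0.714) / (5) = 2.343
Residual b − A·x = (1.031, -0.001); ∞-norm = 1.031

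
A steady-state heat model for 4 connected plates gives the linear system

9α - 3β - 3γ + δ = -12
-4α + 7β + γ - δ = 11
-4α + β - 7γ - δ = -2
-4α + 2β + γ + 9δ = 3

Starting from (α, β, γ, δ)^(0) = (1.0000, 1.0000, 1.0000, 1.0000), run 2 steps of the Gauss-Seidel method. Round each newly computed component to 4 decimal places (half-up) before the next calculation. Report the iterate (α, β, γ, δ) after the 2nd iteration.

Iteration 1:
  α = (-12 - (-3)·1.0000 - (-3)·1.0000 - (1)·1.0000) / (9) = -0.7778
  β = (11 - (-4)·-0.7778 - (1)·1.0000 - (-1)·1.0000) / (7) = 1.1270
  γ = (-2 - (-4)·-0.7778 - (1)·1.1270 - (-1)·1.0000) / (-7) = 0.7483
  δ = (3 - (-4)·-0.7778 - (2)·1.1270 - (1)·0.7483) / (9) = -0.3459
Iteration 2:
  α = (-12 - (-3)·1.1270 - (-3)·0.7483 - (1)·-0.3459) / (9) = -0.6698
  β = (11 - (-4)·-0.6698 - (1)·0.7483 - (-1)·-0.3459) / (7) = 1.0324
  γ = (-2 - (-4)·-0.6698 - (1)·1.0324 - (-1)·-0.3459) / (-7) = 0.8654
  δ = (3 - (-4)·-0.6698 - (2)·1.0324 - (1)·0.8654) / (9) = -0.2899

(-0.6698, 1.0324, 0.8654, -0.2899)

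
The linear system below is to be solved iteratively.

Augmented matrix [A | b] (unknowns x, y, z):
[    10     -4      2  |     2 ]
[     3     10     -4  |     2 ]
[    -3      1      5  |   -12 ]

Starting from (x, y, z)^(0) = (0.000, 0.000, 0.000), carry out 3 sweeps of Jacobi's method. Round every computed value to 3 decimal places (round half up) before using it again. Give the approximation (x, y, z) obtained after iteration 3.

(0.336, -0.956, -1.780)

Iteration 1:
  x = (2 - (-4)·0.000 - (2)·0.000) / (10) = 0.200
  y = (2 - (3)·0.000 - (-4)·0.000) / (10) = 0.200
  z = (-12 - (-3)·0.000 - (1)·0.000) / (5) = -2.400
Iteration 2:
  x = (2 - (-4)·0.200 - (2)·-2.400) / (10) = 0.760
  y = (2 - (3)·0.200 - (-4)·-2.400) / (10) = -0.820
  z = (-12 - (-3)·0.200 - (1)·0.200) / (5) = -2.320
Iteration 3:
  x = (2 - (-4)·-0.820 - (2)·-2.320) / (10) = 0.336
  y = (2 - (3)·0.760 - (-4)·-2.320) / (10) = -0.956
  z = (-12 - (-3)·0.760 - (1)·-0.820) / (5) = -1.780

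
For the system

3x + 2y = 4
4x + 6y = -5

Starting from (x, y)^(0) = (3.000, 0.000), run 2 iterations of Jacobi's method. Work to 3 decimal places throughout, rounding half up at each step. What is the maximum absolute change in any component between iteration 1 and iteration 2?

1.889

Iteration 1:
  x = (4 - (2)·0.000) / (3) = 1.333
  y = (-5 - (4)·3.000) / (6) = -2.833
Iteration 2:
  x = (4 - (2)·-2.833) / (3) = 3.222
  y = (-5 - (4)·1.333) / (6) = -1.722
Change: (1.889, 1.111) → max |·| = 1.889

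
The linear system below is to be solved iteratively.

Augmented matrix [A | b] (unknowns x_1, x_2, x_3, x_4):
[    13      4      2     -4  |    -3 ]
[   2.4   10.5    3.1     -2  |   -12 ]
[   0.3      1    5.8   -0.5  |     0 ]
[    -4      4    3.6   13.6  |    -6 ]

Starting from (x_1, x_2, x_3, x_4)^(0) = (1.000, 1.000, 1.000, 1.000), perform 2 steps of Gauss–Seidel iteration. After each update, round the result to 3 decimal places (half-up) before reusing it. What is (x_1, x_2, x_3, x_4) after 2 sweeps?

Iteration 1:
  x_1 = (-3 - (4)·1.000 - (2)·1.000 - (-4)·1.000) / (13) = -0.385
  x_2 = (-12 - (2.4)·-0.385 - (3.1)·1.000 - (-2)·1.000) / (10.5) = -1.160
  x_3 = (0 - (0.3)·-0.385 - (1)·-1.160 - (-0.5)·1.000) / (5.8) = 0.306
  x_4 = (-6 - (-4)·-0.385 - (4)·-1.160 - (3.6)·0.306) / (13.6) = -0.294
Iteration 2:
  x_1 = (-3 - (4)·-1.160 - (2)·0.306 - (-4)·-0.294) / (13) = -0.011
  x_2 = (-12 - (2.4)·-0.011 - (3.1)·0.306 - (-2)·-0.294) / (10.5) = -1.287
  x_3 = (0 - (0.3)·-0.011 - (1)·-1.287 - (-0.5)·-0.294) / (5.8) = 0.197
  x_4 = (-6 - (-4)·-0.011 - (4)·-1.287 - (3.6)·0.197) / (13.6) = -0.118

(-0.011, -1.287, 0.197, -0.118)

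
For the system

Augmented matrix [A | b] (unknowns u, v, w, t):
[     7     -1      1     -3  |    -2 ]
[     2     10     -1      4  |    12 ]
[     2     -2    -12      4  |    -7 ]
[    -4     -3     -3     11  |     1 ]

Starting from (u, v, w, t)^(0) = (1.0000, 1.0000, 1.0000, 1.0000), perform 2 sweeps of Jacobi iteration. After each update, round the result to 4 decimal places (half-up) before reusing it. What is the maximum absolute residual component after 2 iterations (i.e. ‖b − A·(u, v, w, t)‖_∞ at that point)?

Iteration 1:
  u = (-2 - (-1)·1.0000 - (1)·1.0000 - (-3)·1.0000) / (7) = 0.1429
  v = (12 - (2)·1.0000 - (-1)·1.0000 - (4)·1.0000) / (10) = 0.7000
  w = (-7 - (2)·1.0000 - (-2)·1.0000 - (4)·1.0000) / (-12) = 0.9167
  t = (1 - (-4)·1.0000 - (-3)·1.0000 - (-3)·1.0000) / (11) = 1.0000
Iteration 2:
  u = (-2 - (-1)·0.7000 - (1)·0.9167 - (-3)·1.0000) / (7) = 0.1119
  v = (12 - (2)·0.1429 - (-1)·0.9167 - (4)·1.0000) / (10) = 0.8631
  w = (-7 - (2)·0.1429 - (-2)·0.7000 - (4)·1.0000) / (-12) = 0.8238
  t = (1 - (-4)·0.1429 - (-3)·0.7000 - (-3)·0.9167) / (11) = 0.5838
Residual b − A·x = (-0.9926, 1.6338, 2.0528, 0.0865); ∞-norm = 2.0528

2.0528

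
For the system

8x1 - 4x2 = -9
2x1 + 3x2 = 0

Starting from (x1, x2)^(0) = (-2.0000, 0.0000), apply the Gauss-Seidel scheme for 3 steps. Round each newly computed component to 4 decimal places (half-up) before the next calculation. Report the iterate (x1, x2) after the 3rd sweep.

Iteration 1:
  x1 = (-9 - (-4)·0.0000) / (8) = -1.1250
  x2 = (0 - (2)·-1.1250) / (3) = 0.7500
Iteration 2:
  x1 = (-9 - (-4)·0.7500) / (8) = -0.7500
  x2 = (0 - (2)·-0.7500) / (3) = 0.5000
Iteration 3:
  x1 = (-9 - (-4)·0.5000) / (8) = -0.8750
  x2 = (0 - (2)·-0.8750) / (3) = 0.5833

(-0.8750, 0.5833)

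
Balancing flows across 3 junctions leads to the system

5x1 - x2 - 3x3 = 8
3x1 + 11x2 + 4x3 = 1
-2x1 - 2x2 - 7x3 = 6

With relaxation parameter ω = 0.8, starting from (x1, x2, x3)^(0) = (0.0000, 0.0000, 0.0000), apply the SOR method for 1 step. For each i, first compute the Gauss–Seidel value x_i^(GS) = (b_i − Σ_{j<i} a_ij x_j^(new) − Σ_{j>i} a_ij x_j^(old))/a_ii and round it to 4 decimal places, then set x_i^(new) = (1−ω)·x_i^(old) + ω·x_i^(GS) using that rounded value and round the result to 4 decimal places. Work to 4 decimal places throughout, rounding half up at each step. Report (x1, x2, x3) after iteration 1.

Iteration 1:
  x1: GS value = (8 - (-1)·0.0000 - (-3)·0.0000) / (5) = 1.6000;  x1 ← (1−ω)·0.0000 + ω·1.6000 = 1.2800
  x2: GS value = (1 - (3)·1.2800 - (4)·0.0000) / (11) = -0.2582;  x2 ← (1−ω)·0.0000 + ω·-0.2582 = -0.2066
  x3: GS value = (6 - (-2)·1.2800 - (-2)·-0.2066) / (-7) = -1.1638;  x3 ← (1−ω)·0.0000 + ω·-1.1638 = -0.9310

(1.2800, -0.2066, -0.9310)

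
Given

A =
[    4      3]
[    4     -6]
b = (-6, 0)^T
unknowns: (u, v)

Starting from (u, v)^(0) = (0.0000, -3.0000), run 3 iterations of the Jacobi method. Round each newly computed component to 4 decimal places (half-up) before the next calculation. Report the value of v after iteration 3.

Iteration 1:
  u = (-6 - (3)·-3.0000) / (4) = 0.7500
  v = (0 - (4)·0.0000) / (-6) = 0.0000
Iteration 2:
  u = (-6 - (3)·0.0000) / (4) = -1.5000
  v = (0 - (4)·0.7500) / (-6) = 0.5000
Iteration 3:
  u = (-6 - (3)·0.5000) / (4) = -1.8750
  v = (0 - (4)·-1.5000) / (-6) = -1.0000

-1.0000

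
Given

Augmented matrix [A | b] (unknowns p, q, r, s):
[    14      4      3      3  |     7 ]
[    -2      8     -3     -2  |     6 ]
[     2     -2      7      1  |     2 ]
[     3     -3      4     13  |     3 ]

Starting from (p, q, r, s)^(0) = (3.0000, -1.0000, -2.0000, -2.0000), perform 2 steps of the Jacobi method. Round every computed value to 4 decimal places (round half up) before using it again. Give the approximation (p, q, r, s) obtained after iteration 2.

Iteration 1:
  p = (7 - (4)·-1.0000 - (3)·-2.0000 - (3)·-2.0000) / (14) = 1.6429
  q = (6 - (-2)·3.0000 - (-3)·-2.0000 - (-2)·-2.0000) / (8) = 0.2500
  r = (2 - (2)·3.0000 - (-2)·-1.0000 - (1)·-2.0000) / (7) = -0.5714
  s = (3 - (3)·3.0000 - (-3)·-1.0000 - (4)·-2.0000) / (13) = -0.0769
Iteration 2:
  p = (7 - (4)·0.2500 - (3)·-0.5714 - (3)·-0.0769) / (14) = 0.5675
  q = (6 - (-2)·1.6429 - (-3)·-0.5714 - (-2)·-0.0769) / (8) = 0.9272
  r = (2 - (2)·1.6429 - (-2)·0.2500 - (1)·-0.0769) / (7) = -0.1013
  s = (3 - (3)·1.6429 - (-3)·0.2500 - (4)·-0.5714) / (13) = 0.0851

(0.5675, 0.9272, -0.1013, 0.0851)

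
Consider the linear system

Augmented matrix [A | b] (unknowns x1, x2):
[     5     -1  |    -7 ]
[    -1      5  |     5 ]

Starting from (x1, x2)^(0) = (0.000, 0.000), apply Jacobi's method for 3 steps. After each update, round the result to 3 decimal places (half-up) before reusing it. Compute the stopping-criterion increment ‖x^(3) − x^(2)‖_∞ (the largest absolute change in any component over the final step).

Iteration 1:
  x1 = (-7 - (-1)·0.000) / (5) = -1.400
  x2 = (5 - (-1)·0.000) / (5) = 1.000
Iteration 2:
  x1 = (-7 - (-1)·1.000) / (5) = -1.200
  x2 = (5 - (-1)·-1.400) / (5) = 0.720
Iteration 3:
  x1 = (-7 - (-1)·0.720) / (5) = -1.256
  x2 = (5 - (-1)·-1.200) / (5) = 0.760
Change: (-0.056, 0.040) → max |·| = 0.056

0.056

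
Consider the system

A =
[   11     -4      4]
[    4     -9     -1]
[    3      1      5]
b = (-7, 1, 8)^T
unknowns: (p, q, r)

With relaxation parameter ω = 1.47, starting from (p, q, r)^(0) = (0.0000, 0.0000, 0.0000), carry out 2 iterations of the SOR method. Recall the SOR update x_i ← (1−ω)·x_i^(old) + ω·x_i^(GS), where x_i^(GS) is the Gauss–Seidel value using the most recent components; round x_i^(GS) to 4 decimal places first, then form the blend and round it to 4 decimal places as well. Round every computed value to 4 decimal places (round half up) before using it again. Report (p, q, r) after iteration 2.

Iteration 1:
  p: GS value = (-7 - (-4)·0.0000 - (4)·0.0000) / (11) = -0.6364;  p ← (1−ω)·0.0000 + ω·-0.6364 = -0.9355
  q: GS value = (1 - (4)·-0.9355 - (-1)·0.0000) / (-9) = -0.5269;  q ← (1−ω)·0.0000 + ω·-0.5269 = -0.7745
  r: GS value = (8 - (3)·-0.9355 - (1)·-0.7745) / (5) = 2.3162;  r ← (1−ω)·0.0000 + ω·2.3162 = 3.4048
Iteration 2:
  p: GS value = (-7 - (-4)·-0.7745 - (4)·3.4048) / (11) = -2.1561;  p ← (1−ω)·-0.9355 + ω·-2.1561 = -2.7298
  q: GS value = (1 - (4)·-2.7298 - (-1)·3.4048) / (-9) = -1.7027;  q ← (1−ω)·-0.7745 + ω·-1.7027 = -2.1390
  r: GS value = (8 - (3)·-2.7298 - (1)·-2.1390) / (5) = 3.6657;  r ← (1−ω)·3.4048 + ω·3.6657 = 3.7883

(-2.7298, -2.1390, 3.7883)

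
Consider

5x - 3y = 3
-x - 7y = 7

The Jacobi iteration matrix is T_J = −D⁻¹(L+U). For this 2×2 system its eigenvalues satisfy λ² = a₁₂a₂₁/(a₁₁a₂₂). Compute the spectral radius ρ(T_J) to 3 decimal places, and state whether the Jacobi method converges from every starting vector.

a₁₂a₂₁/(a₁₁a₂₂) = (-3)·(-1) / ((5)·(-7)) = -0.085714
ρ = √|-0.085714| = √0.085714 = 0.293
ρ < 1, so Jacobi converges

0.293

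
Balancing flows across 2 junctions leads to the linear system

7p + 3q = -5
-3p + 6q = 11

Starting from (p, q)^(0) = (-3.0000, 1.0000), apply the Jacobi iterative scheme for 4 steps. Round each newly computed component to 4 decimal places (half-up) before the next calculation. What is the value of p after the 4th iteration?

Iteration 1:
  p = (-5 - (3)·1.0000) / (7) = -1.1429
  q = (11 - (-3)·-3.0000) / (6) = 0.3333
Iteration 2:
  p = (-5 - (3)·0.3333) / (7) = -0.8571
  q = (11 - (-3)·-1.1429) / (6) = 1.2619
Iteration 3:
  p = (-5 - (3)·1.2619) / (7) = -1.2551
  q = (11 - (-3)·-0.8571) / (6) = 1.4048
Iteration 4:
  p = (-5 - (3)·1.4048) / (7) = -1.3163
  q = (11 - (-3)·-1.2551) / (6) = 1.2058

-1.3163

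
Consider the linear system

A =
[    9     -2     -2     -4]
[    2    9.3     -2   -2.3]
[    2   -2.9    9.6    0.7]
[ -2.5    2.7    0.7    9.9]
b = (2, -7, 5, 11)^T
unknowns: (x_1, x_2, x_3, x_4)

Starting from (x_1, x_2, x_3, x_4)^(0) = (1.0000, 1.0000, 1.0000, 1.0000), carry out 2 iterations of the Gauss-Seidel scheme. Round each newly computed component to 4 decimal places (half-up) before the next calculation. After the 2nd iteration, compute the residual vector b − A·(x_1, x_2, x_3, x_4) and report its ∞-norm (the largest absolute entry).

0.2769

Iteration 1:
  x_1 = (2 - (-2)·1.0000 - (-2)·1.0000 - (-4)·1.0000) / (9) = 1.1111
  x_2 = (-7 - (2)·1.1111 - (-2)·1.0000 - (-2.3)·1.0000) / (9.3) = -0.5293
  x_3 = (5 - (2)·1.1111 - (-2.9)·-0.5293 - (0.7)·1.0000) / (9.6) = 0.0565
  x_4 = (11 - (-2.5)·1.1111 - (2.7)·-0.5293 - (0.7)·0.0565) / (9.9) = 1.5321
Iteration 2:
  x_1 = (2 - (-2)·-0.5293 - (-2)·0.0565 - (-4)·1.5321) / (9) = 0.7981
  x_2 = (-7 - (2)·0.7981 - (-2)·0.0565 - (-2.3)·1.5321) / (9.3) = -0.5333
  x_3 = (5 - (2)·0.7981 - (-2.9)·-0.5333 - (0.7)·1.5321) / (9.6) = 0.0817
  x_4 = (11 - (-2.5)·0.7981 - (2.7)·-0.5333 - (0.7)·0.0817) / (9.9) = 1.4523
Residual b − A·x = (-0.2769, -0.1328, 0.0563, 0.0002); ∞-norm = 0.2769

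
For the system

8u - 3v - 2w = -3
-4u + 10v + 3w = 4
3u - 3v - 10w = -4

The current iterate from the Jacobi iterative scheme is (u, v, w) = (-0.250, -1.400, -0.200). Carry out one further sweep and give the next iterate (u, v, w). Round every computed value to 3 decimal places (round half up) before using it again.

One sweep:
  u = (-3 - (-3)·-1.400 - (-2)·-0.200) / (8) = -0.950
  v = (4 - (-4)·-0.250 - (3)·-0.200) / (10) = 0.360
  w = (-4 - (3)·-0.250 - (-3)·-1.400) / (-10) = 0.745

(-0.950, 0.360, 0.745)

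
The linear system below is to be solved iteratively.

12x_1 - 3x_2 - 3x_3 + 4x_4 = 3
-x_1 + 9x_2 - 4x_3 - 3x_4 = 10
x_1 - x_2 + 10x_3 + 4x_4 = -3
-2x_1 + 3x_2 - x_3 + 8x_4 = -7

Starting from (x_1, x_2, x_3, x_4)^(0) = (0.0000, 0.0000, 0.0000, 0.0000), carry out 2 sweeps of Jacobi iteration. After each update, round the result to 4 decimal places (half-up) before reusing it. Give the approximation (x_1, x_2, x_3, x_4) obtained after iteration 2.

Iteration 1:
  x_1 = (3 - (-3)·0.0000 - (-3)·0.0000 - (4)·0.0000) / (12) = 0.2500
  x_2 = (10 - (-1)·0.0000 - (-4)·0.0000 - (-3)·0.0000) / (9) = 1.1111
  x_3 = (-3 - (1)·0.0000 - (-1)·0.0000 - (4)·0.0000) / (10) = -0.3000
  x_4 = (-7 - (-2)·0.0000 - (3)·0.0000 - (-1)·0.0000) / (8) = -0.8750
Iteration 2:
  x_1 = (3 - (-3)·1.1111 - (-3)·-0.3000 - (4)·-0.8750) / (12) = 0.7444
  x_2 = (10 - (-1)·0.2500 - (-4)·-0.3000 - (-3)·-0.8750) / (9) = 0.7139
  x_3 = (-3 - (1)·0.2500 - (-1)·1.1111 - (4)·-0.8750) / (10) = 0.1361
  x_4 = (-7 - (-2)·0.2500 - (3)·1.1111 - (-1)·-0.3000) / (8) = -1.2667

(0.7444, 0.7139, 0.1361, -1.2667)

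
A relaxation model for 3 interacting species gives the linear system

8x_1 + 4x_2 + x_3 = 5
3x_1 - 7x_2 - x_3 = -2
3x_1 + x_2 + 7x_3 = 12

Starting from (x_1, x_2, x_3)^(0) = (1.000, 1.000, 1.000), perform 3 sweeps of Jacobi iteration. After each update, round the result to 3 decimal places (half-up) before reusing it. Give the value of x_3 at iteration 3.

Iteration 1:
  x_1 = (5 - (4)·1.000 - (1)·1.000) / (8) = 0.000
  x_2 = (-2 - (3)·1.000 - (-1)·1.000) / (-7) = 0.571
  x_3 = (12 - (3)·1.000 - (1)·1.000) / (7) = 1.143
Iteration 2:
  x_1 = (5 - (4)·0.571 - (1)·1.143) / (8) = 0.197
  x_2 = (-2 - (3)·0.000 - (-1)·1.143) / (-7) = 0.122
  x_3 = (12 - (3)·0.000 - (1)·0.571) / (7) = 1.633
Iteration 3:
  x_1 = (5 - (4)·0.122 - (1)·1.633) / (8) = 0.360
  x_2 = (-2 - (3)·0.197 - (-1)·1.633) / (-7) = 0.137
  x_3 = (12 - (3)·0.197 - (1)·0.122) / (7) = 1.612

1.612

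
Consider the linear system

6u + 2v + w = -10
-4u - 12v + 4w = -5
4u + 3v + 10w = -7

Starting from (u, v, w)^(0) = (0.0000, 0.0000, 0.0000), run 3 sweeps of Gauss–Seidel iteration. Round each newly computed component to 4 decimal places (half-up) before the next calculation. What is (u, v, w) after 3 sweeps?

(-1.9494, 0.9960, -0.2190)

Iteration 1:
  u = (-10 - (2)·0.0000 - (1)·0.0000) / (6) = -1.6667
  v = (-5 - (-4)·-1.6667 - (4)·0.0000) / (-12) = 0.9722
  w = (-7 - (4)·-1.6667 - (3)·0.9722) / (10) = -0.3250
Iteration 2:
  u = (-10 - (2)·0.9722 - (1)·-0.3250) / (6) = -1.9366
  v = (-5 - (-4)·-1.9366 - (4)·-0.3250) / (-12) = 0.9539
  w = (-7 - (4)·-1.9366 - (3)·0.9539) / (10) = -0.2115
Iteration 3:
  u = (-10 - (2)·0.9539 - (1)·-0.2115) / (6) = -1.9494
  v = (-5 - (-4)·-1.9494 - (4)·-0.2115) / (-12) = 0.9960
  w = (-7 - (4)·-1.9494 - (3)·0.9960) / (10) = -0.2190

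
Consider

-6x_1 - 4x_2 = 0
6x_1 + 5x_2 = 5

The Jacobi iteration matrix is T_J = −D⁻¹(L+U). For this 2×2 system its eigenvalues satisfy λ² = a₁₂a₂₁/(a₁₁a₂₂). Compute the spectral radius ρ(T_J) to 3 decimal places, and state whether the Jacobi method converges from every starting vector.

a₁₂a₂₁/(a₁₁a₂₂) = (-4)·(6) / ((-6)·(5)) = 0.800000
ρ = √|0.800000| = √0.800000 = 0.894
ρ < 1, so Jacobi converges

0.894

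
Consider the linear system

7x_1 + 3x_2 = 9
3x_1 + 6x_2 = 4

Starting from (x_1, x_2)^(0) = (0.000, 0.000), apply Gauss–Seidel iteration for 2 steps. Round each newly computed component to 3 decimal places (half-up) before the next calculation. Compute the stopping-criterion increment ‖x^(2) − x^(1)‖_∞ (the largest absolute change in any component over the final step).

0.011

Iteration 1:
  x_1 = (9 - (3)·0.000) / (7) = 1.286
  x_2 = (4 - (3)·1.286) / (6) = 0.024
Iteration 2:
  x_1 = (9 - (3)·0.024) / (7) = 1.275
  x_2 = (4 - (3)·1.275) / (6) = 0.029
Change: (-0.011, 0.005) → max |·| = 0.011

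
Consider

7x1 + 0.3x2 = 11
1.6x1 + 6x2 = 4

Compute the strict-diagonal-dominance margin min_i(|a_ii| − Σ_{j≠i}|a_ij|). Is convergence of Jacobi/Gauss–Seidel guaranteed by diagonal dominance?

4.4

row 1: |7| − (0.3) = 6.7
row 2: |6| − (1.6) = 4.4
minimum over rows = 4.4 → strictly diagonally dominant (convergence guaranteed)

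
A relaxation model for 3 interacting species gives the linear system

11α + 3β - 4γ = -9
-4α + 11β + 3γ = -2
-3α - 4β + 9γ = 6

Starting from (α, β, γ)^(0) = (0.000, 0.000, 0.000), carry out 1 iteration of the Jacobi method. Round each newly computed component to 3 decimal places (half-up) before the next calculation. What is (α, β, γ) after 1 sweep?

(-0.818, -0.182, 0.667)

Iteration 1:
  α = (-9 - (3)·0.000 - (-4)·0.000) / (11) = -0.818
  β = (-2 - (-4)·0.000 - (3)·0.000) / (11) = -0.182
  γ = (6 - (-3)·0.000 - (-4)·0.000) / (9) = 0.667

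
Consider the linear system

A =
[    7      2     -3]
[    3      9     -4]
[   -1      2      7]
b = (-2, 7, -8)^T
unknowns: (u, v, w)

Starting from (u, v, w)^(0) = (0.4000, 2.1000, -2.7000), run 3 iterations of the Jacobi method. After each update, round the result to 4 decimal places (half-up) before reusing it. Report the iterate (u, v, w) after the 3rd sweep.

(-1.0353, 0.4938, -1.4669)

Iteration 1:
  u = (-2 - (2)·2.1000 - (-3)·-2.7000) / (7) = -2.0429
  v = (7 - (3)·0.4000 - (-4)·-2.7000) / (9) = -0.5556
  w = (-8 - (-1)·0.4000 - (2)·2.1000) / (7) = -1.6857
Iteration 2:
  u = (-2 - (2)·-0.5556 - (-3)·-1.6857) / (7) = -0.8494
  v = (7 - (3)·-2.0429 - (-4)·-1.6857) / (9) = 0.7095
  w = (-8 - (-1)·-2.0429 - (2)·-0.5556) / (7) = -1.2760
Iteration 3:
  u = (-2 - (2)·0.7095 - (-3)·-1.2760) / (7) = -1.0353
  v = (7 - (3)·-0.8494 - (-4)·-1.2760) / (9) = 0.4938
  w = (-8 - (-1)·-0.8494 - (2)·0.7095) / (7) = -1.4669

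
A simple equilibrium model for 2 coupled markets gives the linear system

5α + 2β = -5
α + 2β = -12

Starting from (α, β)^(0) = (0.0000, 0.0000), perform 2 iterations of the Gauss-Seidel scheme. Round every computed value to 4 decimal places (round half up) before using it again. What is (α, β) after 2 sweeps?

Iteration 1:
  α = (-5 - (2)·0.0000) / (5) = -1.0000
  β = (-12 - (1)·-1.0000) / (2) = -5.5000
Iteration 2:
  α = (-5 - (2)·-5.5000) / (5) = 1.2000
  β = (-12 - (1)·1.2000) / (2) = -6.6000

(1.2000, -6.6000)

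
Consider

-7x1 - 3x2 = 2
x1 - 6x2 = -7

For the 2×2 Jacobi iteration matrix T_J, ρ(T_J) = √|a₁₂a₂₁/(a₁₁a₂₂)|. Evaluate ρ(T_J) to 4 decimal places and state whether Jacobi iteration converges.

a₁₂a₂₁/(a₁₁a₂₂) = (-3)·(1) / ((-7)·(-6)) = -0.071429
ρ = √|-0.071429| = √0.071429 = 0.2673
ρ < 1, so Jacobi converges

0.2673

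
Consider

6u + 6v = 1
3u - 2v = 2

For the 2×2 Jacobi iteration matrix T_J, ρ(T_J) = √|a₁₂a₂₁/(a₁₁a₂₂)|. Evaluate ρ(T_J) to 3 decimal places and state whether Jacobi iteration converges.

1.225

a₁₂a₂₁/(a₁₁a₂₂) = (6)·(3) / ((6)·(-2)) = -1.500000
ρ = √|-1.500000| = √1.500000 = 1.225
ρ > 1, so Jacobi diverges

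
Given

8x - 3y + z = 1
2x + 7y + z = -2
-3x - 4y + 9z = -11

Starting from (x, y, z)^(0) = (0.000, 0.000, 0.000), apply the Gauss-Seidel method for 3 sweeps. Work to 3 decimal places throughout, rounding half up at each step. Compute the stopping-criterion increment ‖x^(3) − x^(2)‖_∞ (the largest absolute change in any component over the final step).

0.054

Iteration 1:
  x = (1 - (-3)·0.000 - (1)·0.000) / (8) = 0.125
  y = (-2 - (2)·0.125 - (1)·0.000) / (7) = -0.321
  z = (-11 - (-3)·0.125 - (-4)·-0.321) / (9) = -1.323
Iteration 2:
  x = (1 - (-3)·-0.321 - (1)·-1.323) / (8) = 0.170
  y = (-2 - (2)·0.170 - (1)·-1.323) / (7) = -0.145
  z = (-11 - (-3)·0.170 - (-4)·-0.145) / (9) = -1.230
Iteration 3:
  x = (1 - (-3)·-0.145 - (1)·-1.230) / (8) = 0.224
  y = (-2 - (2)·0.224 - (1)·-1.230) / (7) = -0.174
  z = (-11 - (-3)·0.224 - (-4)·-0.174) / (9) = -1.225
Change: (0.054, -0.029, 0.005) → max |·| = 0.054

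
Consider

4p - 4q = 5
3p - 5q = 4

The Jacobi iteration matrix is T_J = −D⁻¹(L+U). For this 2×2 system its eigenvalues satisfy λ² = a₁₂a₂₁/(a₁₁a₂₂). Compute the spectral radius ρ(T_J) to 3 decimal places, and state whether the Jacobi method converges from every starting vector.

a₁₂a₂₁/(a₁₁a₂₂) = (-4)·(3) / ((4)·(-5)) = 0.600000
ρ = √|0.600000| = √0.600000 = 0.775
ρ < 1, so Jacobi converges

0.775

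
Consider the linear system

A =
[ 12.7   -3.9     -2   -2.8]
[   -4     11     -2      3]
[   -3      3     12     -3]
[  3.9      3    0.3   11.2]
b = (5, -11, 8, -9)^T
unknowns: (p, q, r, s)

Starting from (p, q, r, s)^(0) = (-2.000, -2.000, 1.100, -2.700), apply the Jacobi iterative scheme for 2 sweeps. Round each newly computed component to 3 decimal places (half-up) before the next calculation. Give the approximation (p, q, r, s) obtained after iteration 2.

(0.238, -1.344, 0.803, -0.368)

Iteration 1:
  p = (5 - (-3.9)·-2.000 - (-2)·1.100 - (-2.8)·-2.700) / (12.7) = -0.643
  q = (-11 - (-4)·-2.000 - (-2)·1.100 - (3)·-2.700) / (11) = -0.791
  r = (8 - (-3)·-2.000 - (3)·-2.000 - (-3)·-2.700) / (12) = -0.008
  s = (-9 - (3.9)·-2.000 - (3)·-2.000 - (0.3)·1.100) / (11.2) = 0.399
Iteration 2:
  p = (5 - (-3.9)·-0.791 - (-2)·-0.008 - (-2.8)·0.399) / (12.7) = 0.238
  q = (-11 - (-4)·-0.643 - (-2)·-0.008 - (3)·0.399) / (11) = -1.344
  r = (8 - (-3)·-0.643 - (3)·-0.791 - (-3)·0.399) / (12) = 0.803
  s = (-9 - (3.9)·-0.643 - (3)·-0.791 - (0.3)·-0.008) / (11.2) = -0.368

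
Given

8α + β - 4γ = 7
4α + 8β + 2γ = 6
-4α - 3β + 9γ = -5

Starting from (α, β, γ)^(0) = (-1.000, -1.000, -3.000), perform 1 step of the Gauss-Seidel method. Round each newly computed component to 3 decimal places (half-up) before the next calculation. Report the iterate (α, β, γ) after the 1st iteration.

(-0.500, 1.750, -0.194)

Iteration 1:
  α = (7 - (1)·-1.000 - (-4)·-3.000) / (8) = -0.500
  β = (6 - (4)·-0.500 - (2)·-3.000) / (8) = 1.750
  γ = (-5 - (-4)·-0.500 - (-3)·1.750) / (9) = -0.194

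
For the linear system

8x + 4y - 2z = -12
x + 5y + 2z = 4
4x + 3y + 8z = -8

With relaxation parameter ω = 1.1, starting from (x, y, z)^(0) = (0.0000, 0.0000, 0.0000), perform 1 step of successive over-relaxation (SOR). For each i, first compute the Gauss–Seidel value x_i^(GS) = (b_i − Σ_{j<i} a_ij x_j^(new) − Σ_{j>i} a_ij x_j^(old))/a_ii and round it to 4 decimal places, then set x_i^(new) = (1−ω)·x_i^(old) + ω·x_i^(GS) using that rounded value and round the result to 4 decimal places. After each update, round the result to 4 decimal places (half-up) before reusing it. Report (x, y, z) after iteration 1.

(-1.6500, 1.2430, -0.7052)

Iteration 1:
  x: GS value = (-12 - (4)·0.0000 - (-2)·0.0000) / (8) = -1.5000;  x ← (1−ω)·0.0000 + ω·-1.5000 = -1.6500
  y: GS value = (4 - (1)·-1.6500 - (2)·0.0000) / (5) = 1.1300;  y ← (1−ω)·0.0000 + ω·1.1300 = 1.2430
  z: GS value = (-8 - (4)·-1.6500 - (3)·1.2430) / (8) = -0.6411;  z ← (1−ω)·0.0000 + ω·-0.6411 = -0.7052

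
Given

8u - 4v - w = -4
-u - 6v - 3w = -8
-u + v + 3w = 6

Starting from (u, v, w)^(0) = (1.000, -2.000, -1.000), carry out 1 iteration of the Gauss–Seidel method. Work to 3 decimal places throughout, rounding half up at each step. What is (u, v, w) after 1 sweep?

Iteration 1:
  u = (-4 - (-4)·-2.000 - (-1)·-1.000) / (8) = -1.625
  v = (-8 - (-1)·-1.625 - (-3)·-1.000) / (-6) = 2.104
  w = (6 - (-1)·-1.625 - (1)·2.104) / (3) = 0.757

(-1.625, 2.104, 0.757)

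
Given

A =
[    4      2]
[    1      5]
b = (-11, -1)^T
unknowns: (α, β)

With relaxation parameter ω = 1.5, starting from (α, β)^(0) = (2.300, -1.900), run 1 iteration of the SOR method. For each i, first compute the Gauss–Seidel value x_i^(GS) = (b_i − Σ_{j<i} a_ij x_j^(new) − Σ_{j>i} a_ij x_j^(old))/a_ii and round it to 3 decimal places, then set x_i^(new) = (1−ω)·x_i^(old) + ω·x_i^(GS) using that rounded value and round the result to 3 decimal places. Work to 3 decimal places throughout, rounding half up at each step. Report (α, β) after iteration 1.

(-3.850, 1.805)

Iteration 1:
  α: GS value = (-11 - (2)·-1.900) / (4) = -1.800;  α ← (1−ω)·2.300 + ω·-1.800 = -3.850
  β: GS value = (-1 - (1)·-3.850) / (5) = 0.570;  β ← (1−ω)·-1.900 + ω·0.570 = 1.805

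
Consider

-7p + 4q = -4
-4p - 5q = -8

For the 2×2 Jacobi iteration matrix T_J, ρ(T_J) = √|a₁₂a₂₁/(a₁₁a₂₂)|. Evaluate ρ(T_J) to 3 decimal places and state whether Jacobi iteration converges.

a₁₂a₂₁/(a₁₁a₂₂) = (4)·(-4) / ((-7)·(-5)) = -0.457143
ρ = √|-0.457143| = √0.457143 = 0.676
ρ < 1, so Jacobi converges

0.676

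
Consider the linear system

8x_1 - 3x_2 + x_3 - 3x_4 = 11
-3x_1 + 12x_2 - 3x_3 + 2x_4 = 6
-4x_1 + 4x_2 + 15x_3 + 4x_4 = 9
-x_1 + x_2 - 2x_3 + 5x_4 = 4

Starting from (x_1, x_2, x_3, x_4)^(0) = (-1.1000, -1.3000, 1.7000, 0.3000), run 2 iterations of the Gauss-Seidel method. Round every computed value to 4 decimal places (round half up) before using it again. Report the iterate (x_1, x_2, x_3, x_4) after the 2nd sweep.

(2.0667, 0.9743, 0.6458, 1.2768)

Iteration 1:
  x_1 = (11 - (-3)·-1.3000 - (1)·1.7000 - (-3)·0.3000) / (8) = 0.7875
  x_2 = (6 - (-3)·0.7875 - (-3)·1.7000 - (2)·0.3000) / (12) = 1.0719
  x_3 = (9 - (-4)·0.7875 - (4)·1.0719 - (4)·0.3000) / (15) = 0.4442
  x_4 = (4 - (-1)·0.7875 - (1)·1.0719 - (-2)·0.4442) / (5) = 0.9208
Iteration 2:
  x_1 = (11 - (-3)·1.0719 - (1)·0.4442 - (-3)·0.9208) / (8) = 2.0667
  x_2 = (6 - (-3)·2.0667 - (-3)·0.4442 - (2)·0.9208) / (12) = 0.9743
  x_3 = (9 - (-4)·2.0667 - (4)·0.9743 - (4)·0.9208) / (15) = 0.6458
  x_4 = (4 - (-1)·2.0667 - (1)·0.9743 - (-2)·0.6458) / (5) = 1.2768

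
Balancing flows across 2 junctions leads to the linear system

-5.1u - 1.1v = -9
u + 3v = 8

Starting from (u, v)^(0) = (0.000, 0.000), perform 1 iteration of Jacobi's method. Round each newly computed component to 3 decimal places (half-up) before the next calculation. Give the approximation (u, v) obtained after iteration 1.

Iteration 1:
  u = (-9 - (-1.1)·0.000) / (-5.1) = 1.765
  v = (8 - (1)·0.000) / (3) = 2.667

(1.765, 2.667)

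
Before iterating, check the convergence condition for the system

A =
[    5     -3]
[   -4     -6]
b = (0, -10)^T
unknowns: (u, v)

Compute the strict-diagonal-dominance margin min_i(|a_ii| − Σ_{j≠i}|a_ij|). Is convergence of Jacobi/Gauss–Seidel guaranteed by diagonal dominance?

row 1: |5| − (3) = 2
row 2: |-6| − (4) = 2
minimum over rows = 2 → strictly diagonally dominant (convergence guaranteed)

2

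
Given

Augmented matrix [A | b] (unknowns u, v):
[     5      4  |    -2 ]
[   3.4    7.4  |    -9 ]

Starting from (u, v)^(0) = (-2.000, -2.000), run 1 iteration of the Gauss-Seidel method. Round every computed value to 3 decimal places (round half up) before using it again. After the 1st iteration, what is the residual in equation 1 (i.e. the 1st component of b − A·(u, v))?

-0.928

Iteration 1:
  u = (-2 - (4)·-2.000) / (5) = 1.200
  v = (-9 - (3.4)·1.200) / (7.4) = -1.768
Residual b − A·x = (-0.928, 0.003)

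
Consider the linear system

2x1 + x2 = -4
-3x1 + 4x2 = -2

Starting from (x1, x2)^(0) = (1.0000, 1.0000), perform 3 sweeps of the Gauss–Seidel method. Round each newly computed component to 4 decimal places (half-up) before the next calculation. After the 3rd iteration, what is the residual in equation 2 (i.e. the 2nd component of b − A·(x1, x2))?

Iteration 1:
  x1 = (-4 - (1)·1.0000) / (2) = -2.5000
  x2 = (-2 - (-3)·-2.5000) / (4) = -2.3750
Iteration 2:
  x1 = (-4 - (1)·-2.3750) / (2) = -0.8125
  x2 = (-2 - (-3)·-0.8125) / (4) = -1.1094
Iteration 3:
  x1 = (-4 - (1)·-1.1094) / (2) = -1.4453
  x2 = (-2 - (-3)·-1.4453) / (4) = -1.5840
Residual b − A·x = (0.4746, 0.0001)

0.0001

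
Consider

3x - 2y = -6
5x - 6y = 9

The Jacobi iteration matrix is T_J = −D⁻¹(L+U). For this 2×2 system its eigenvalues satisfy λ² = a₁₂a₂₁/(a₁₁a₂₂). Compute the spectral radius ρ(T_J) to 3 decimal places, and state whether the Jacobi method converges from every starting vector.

0.745

a₁₂a₂₁/(a₁₁a₂₂) = (-2)·(5) / ((3)·(-6)) = 0.555556
ρ = √|0.555556| = √0.555556 = 0.745
ρ < 1, so Jacobi converges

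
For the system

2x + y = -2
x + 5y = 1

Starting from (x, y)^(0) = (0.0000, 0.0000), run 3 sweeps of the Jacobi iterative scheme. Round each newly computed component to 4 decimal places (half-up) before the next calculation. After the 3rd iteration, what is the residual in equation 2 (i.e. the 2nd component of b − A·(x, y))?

0.1000

Iteration 1:
  x = (-2 - (1)·0.0000) / (2) = -1.0000
  y = (1 - (1)·0.0000) / (5) = 0.2000
Iteration 2:
  x = (-2 - (1)·0.2000) / (2) = -1.1000
  y = (1 - (1)·-1.0000) / (5) = 0.4000
Iteration 3:
  x = (-2 - (1)·0.4000) / (2) = -1.2000
  y = (1 - (1)·-1.1000) / (5) = 0.4200
Residual b − A·x = (-0.0200, 0.1000)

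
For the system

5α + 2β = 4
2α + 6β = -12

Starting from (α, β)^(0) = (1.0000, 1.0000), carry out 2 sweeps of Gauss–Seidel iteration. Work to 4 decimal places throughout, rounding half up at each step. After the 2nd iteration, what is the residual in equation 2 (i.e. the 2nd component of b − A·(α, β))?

Iteration 1:
  α = (4 - (2)·1.0000) / (5) = 0.4000
  β = (-12 - (2)·0.4000) / (6) = -2.1333
Iteration 2:
  α = (4 - (2)·-2.1333) / (5) = 1.6533
  β = (-12 - (2)·1.6533) / (6) = -2.5511
Residual b − A·x = (0.8357, 0.0000)

0.0000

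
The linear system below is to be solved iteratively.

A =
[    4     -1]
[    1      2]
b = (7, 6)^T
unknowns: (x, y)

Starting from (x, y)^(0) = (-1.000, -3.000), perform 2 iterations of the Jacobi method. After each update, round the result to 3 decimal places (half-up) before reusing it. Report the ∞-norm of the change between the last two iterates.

Iteration 1:
  x = (7 - (-1)·-3.000) / (4) = 1.000
  y = (6 - (1)·-1.000) / (2) = 3.500
Iteration 2:
  x = (7 - (-1)·3.500) / (4) = 2.625
  y = (6 - (1)·1.000) / (2) = 2.500
Change: (1.625, -1.000) → max |·| = 1.625

1.625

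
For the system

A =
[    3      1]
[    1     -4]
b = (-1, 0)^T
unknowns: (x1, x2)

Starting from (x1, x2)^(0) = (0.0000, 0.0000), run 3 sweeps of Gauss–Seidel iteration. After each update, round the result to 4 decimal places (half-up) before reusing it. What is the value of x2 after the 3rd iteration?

-0.0770

Iteration 1:
  x1 = (-1 - (1)·0.0000) / (3) = -0.3333
  x2 = (0 - (1)·-0.3333) / (-4) = -0.0833
Iteration 2:
  x1 = (-1 - (1)·-0.0833) / (3) = -0.3056
  x2 = (0 - (1)·-0.3056) / (-4) = -0.0764
Iteration 3:
  x1 = (-1 - (1)·-0.0764) / (3) = -0.3079
  x2 = (0 - (1)·-0.3079) / (-4) = -0.0770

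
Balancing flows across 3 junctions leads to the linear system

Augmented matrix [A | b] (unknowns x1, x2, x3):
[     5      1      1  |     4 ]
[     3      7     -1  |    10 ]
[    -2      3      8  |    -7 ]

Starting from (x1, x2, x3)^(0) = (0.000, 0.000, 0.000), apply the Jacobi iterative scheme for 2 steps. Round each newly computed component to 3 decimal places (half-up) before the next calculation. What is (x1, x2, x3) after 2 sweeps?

(0.689, 0.961, -1.211)

Iteration 1:
  x1 = (4 - (1)·0.000 - (1)·0.000) / (5) = 0.800
  x2 = (10 - (3)·0.000 - (-1)·0.000) / (7) = 1.429
  x3 = (-7 - (-2)·0.000 - (3)·0.000) / (8) = -0.875
Iteration 2:
  x1 = (4 - (1)·1.429 - (1)·-0.875) / (5) = 0.689
  x2 = (10 - (3)·0.800 - (-1)·-0.875) / (7) = 0.961
  x3 = (-7 - (-2)·0.800 - (3)·1.429) / (8) = -1.211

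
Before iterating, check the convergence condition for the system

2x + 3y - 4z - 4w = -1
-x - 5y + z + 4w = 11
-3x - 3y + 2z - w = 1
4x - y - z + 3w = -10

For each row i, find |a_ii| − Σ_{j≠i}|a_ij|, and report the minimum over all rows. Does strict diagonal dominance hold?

-9

row 1: |2| − (3+4+4) = -9
row 2: |-5| − (1+1+4) = -1
row 3: |2| − (3+3+1) = -5
row 4: |3| − (4+1+1) = -3
minimum over rows = -9 → not strictly diagonally dominant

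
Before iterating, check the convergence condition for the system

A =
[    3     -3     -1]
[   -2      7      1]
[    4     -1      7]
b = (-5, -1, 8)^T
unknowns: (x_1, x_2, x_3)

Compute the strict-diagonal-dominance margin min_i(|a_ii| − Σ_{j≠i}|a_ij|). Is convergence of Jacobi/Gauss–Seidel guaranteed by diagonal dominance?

-1

row 1: |3| − (3+1) = -1
row 2: |7| − (2+1) = 4
row 3: |7| − (4+1) = 2
minimum over rows = -1 → not strictly diagonally dominant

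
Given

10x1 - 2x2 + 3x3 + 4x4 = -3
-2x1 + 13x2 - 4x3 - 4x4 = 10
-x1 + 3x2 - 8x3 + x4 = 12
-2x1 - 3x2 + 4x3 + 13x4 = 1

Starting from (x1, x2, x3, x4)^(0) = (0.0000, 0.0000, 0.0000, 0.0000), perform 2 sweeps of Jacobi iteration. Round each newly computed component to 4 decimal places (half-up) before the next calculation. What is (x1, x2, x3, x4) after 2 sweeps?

Iteration 1:
  x1 = (-3 - (-2)·0.0000 - (3)·0.0000 - (4)·0.0000) / (10) = -0.3000
  x2 = (10 - (-2)·0.0000 - (-4)·0.0000 - (-4)·0.0000) / (13) = 0.7692
  x3 = (12 - (-1)·0.0000 - (3)·0.0000 - (1)·0.0000) / (-8) = -1.5000
  x4 = (1 - (-2)·0.0000 - (-3)·0.0000 - (4)·0.0000) / (13) = 0.0769
Iteration 2:
  x1 = (-3 - (-2)·0.7692 - (3)·-1.5000 - (4)·0.0769) / (10) = 0.2731
  x2 = (10 - (-2)·-0.3000 - (-4)·-1.5000 - (-4)·0.0769) / (13) = 0.2852
  x3 = (12 - (-1)·-0.3000 - (3)·0.7692 - (1)·0.0769) / (-8) = -1.1644
  x4 = (1 - (-2)·-0.3000 - (-3)·0.7692 - (4)·-1.5000) / (13) = 0.6698

(0.2731, 0.2852, -1.1644, 0.6698)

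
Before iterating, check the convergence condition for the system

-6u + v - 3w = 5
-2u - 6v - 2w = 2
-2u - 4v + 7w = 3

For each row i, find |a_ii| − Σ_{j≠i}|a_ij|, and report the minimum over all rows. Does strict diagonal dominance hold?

row 1: |-6| − (1+3) = 2
row 2: |-6| − (2+2) = 2
row 3: |7| − (2+4) = 1
minimum over rows = 1 → strictly diagonally dominant (convergence guaranteed)

1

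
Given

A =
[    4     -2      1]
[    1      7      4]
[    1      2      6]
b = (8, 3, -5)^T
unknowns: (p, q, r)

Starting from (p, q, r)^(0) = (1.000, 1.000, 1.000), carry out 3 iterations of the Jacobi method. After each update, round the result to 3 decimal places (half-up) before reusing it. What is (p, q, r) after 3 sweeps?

Iteration 1:
  p = (8 - (-2)·1.000 - (1)·1.000) / (4) = 2.250
  q = (3 - (1)·1.000 - (4)·1.000) / (7) = -0.286
  r = (-5 - (1)·1.000 - (2)·1.000) / (6) = -1.333
Iteration 2:
  p = (8 - (-2)·-0.286 - (1)·-1.333) / (4) = 2.190
  q = (3 - (1)·2.250 - (4)·-1.333) / (7) = 0.869
  r = (-5 - (1)·2.250 - (2)·-0.286) / (6) = -1.113
Iteration 3:
  p = (8 - (-2)·0.869 - (1)·-1.113) / (4) = 2.713
  q = (3 - (1)·2.190 - (4)·-1.113) / (7) = 0.752
  r = (-5 - (1)·2.190 - (2)·0.869) / (6) = -1.488

(2.713, 0.752, -1.488)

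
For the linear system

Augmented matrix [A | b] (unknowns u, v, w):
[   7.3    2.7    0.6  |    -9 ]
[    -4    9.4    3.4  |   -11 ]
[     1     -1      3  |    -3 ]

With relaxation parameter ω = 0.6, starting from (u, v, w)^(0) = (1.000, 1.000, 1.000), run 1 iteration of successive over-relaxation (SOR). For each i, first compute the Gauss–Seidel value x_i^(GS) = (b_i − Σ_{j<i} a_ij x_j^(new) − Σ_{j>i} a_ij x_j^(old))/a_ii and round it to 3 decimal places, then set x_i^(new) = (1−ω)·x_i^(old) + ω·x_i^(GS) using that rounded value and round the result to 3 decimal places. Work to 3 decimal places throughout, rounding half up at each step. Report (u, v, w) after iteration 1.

(-0.611, -0.675, -0.213)

Iteration 1:
  u: GS value = (-9 - (2.7)·1.000 - (0.6)·1.000) / (7.3) = -1.685;  u ← (1−ω)·1.000 + ω·-1.685 = -0.611
  v: GS value = (-11 - (-4)·-0.611 - (3.4)·1.000) / (9.4) = -1.792;  v ← (1−ω)·1.000 + ω·-1.792 = -0.675
  w: GS value = (-3 - (1)·-0.611 - (-1)·-0.675) / (3) = -1.021;  w ← (1−ω)·1.000 + ω·-1.021 = -0.213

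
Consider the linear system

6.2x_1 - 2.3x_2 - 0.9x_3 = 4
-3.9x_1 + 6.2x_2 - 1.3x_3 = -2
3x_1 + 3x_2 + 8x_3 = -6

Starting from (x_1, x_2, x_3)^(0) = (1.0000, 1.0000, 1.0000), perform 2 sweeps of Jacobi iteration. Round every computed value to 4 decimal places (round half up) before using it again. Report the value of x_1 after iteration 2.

0.6189

Iteration 1:
  x_1 = (4 - (-2.3)·1.0000 - (-0.9)·1.0000) / (6.2) = 1.1613
  x_2 = (-2 - (-3.9)·1.0000 - (-1.3)·1.0000) / (6.2) = 0.5161
  x_3 = (-6 - (3)·1.0000 - (3)·1.0000) / (8) = -1.5000
Iteration 2:
  x_1 = (4 - (-2.3)·0.5161 - (-0.9)·-1.5000) / (6.2) = 0.6189
  x_2 = (-2 - (-3.9)·1.1613 - (-1.3)·-1.5000) / (6.2) = 0.0934
  x_3 = (-6 - (3)·1.1613 - (3)·0.5161) / (8) = -1.3790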